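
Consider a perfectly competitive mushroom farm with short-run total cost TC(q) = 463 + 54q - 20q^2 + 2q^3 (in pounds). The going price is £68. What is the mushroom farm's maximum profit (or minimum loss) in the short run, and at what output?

Profit = -£71 at q = 7

AVC = 54 - 20q + 2q^2 has its minimum £4 at q = 5; price £68 clears that bar, so the firm operates.
MC = 54 - 40q + 6q^2. Setting P = MC and taking the root on the rising branch gives q* = 7.
TR = 68·7 = 476. TC = 463 + 84 = 547. Profit = 476 − 547 = -£71.
By producing, the firm covers all variable cost plus £392 of fixed cost; shutting down would lose the full £463.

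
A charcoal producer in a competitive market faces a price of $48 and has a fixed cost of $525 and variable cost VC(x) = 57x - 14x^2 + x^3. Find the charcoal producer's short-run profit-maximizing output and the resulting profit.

Profit = -$201 at x = 9

AVC = 57 - 14x + x^2 has its minimum $8 at x = 7; price $48 clears that bar, so the firm operates.
MC = 57 - 28x + 3x^2. Setting P = MC and taking the root on the rising branch gives x* = 9.
TR = 48·9 = 432. TC = 525 + 108 = 633. Profit = 432 − 633 = -$201.
Shutting down would mean losing the fixed cost of $525, so operating at a loss of $201 is better by $324.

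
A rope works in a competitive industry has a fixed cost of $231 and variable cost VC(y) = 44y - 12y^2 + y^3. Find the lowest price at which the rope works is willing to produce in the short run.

Short-run supply begins at min AVC. From VC = 44y - 12y^2 + y^3, AVC = 44 - 12y + y^2.
dAVC/dy = -12 + 2y = 0 gives y = 6. min AVC = 44 - 12·6 + 6^2 = 8.
The firm shuts down for any P below $8.

$8 per unit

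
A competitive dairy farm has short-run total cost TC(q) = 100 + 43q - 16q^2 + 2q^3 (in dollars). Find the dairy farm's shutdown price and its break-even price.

Shutdown price = $11; break-even price = $33

Shutdown price = min AVC. AVC = 43 - 16q + 2q^2, with vertex at q = 4 and minimum $11.
ATC = 100/q + 43 - 16q + 2q^2. Setting dATC/dq = −100/q^2 − 16 + 4q = 0 gives q = 5 (since 4·5^3 − 16·5^2 = 100).
min ATC = 100/5 + 43 − 16·5 + 2·5^2 = $33. That is the break-even price.
For $11 ≤ P < $33 the firm produces at a loss; below $11 it shuts down.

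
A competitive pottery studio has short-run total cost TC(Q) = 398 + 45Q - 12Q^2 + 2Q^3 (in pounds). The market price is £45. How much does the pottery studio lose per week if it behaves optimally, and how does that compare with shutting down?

Profit = -£334 at Q = 4

AVC = 45 - 12Q + 2Q^2; min AVC = £27 at Q = 3. Since P = £45 ≥ min AVC, the firm produces.
MC = 45 - 24Q + 6Q^2. Setting P = MC and taking the root on the rising branch gives Q* = 4.
TR = 45·4 = 180. TC = 398 + 116 = 514. Profit = 180 − 514 = -£334.
Shutting down would mean losing the fixed cost of £398, so operating at a loss of £334 is better by £64.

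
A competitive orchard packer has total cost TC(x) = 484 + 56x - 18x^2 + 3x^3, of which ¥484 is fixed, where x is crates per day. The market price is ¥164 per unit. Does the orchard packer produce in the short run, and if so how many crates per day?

Produce at x = 6

Variable cost is VC = 56x - 18x^2 + 3x^3, so AVC = VC/x = 56 - 18x + 3x^2 and MC = dTC/dx = 56 - 36x + 9x^2.
AVC is minimized where dAVC/dx = -18 + 6x = 0, at x = 3; min AVC = 56 - 18·3 + 3·3^2 = ¥29.
Since P = ¥164 ≥ min AVC = ¥29, price covers variable cost and the firm should produce.
Set P = MC: 164 = 56 - 36x + 9x^2 → -108 - 36x + 9x^2 = 0. The roots are x = -2 and x = 6; the profit-maximizing output is on the rising part of MC, so x* = 6.
Check: AVC at x = 6 is ¥56 ≤ P, so revenue covers variable cost.
Profit = P·x − TC = 164·6 − 820 = ¥164.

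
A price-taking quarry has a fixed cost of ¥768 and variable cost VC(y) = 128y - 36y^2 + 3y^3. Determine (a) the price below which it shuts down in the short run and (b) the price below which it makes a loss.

Shutdown price = ¥20; break-even price = ¥128

Shutdown price = min AVC. AVC = 128 - 36y + 3y^2, with vertex at y = 6 and minimum ¥20.
ATC = 768/y + 128 - 36y + 3y^2. Setting dATC/dy = −768/y^2 − 36 + 6y = 0 gives y = 8 (since 6·8^3 − 36·8^2 = 768).
min ATC = 768/8 + 128 − 36·8 + 3·8^2 = ¥128. That is the break-even price.
For ¥20 ≤ P < ¥128 the firm produces at a loss; below ¥20 it shuts down.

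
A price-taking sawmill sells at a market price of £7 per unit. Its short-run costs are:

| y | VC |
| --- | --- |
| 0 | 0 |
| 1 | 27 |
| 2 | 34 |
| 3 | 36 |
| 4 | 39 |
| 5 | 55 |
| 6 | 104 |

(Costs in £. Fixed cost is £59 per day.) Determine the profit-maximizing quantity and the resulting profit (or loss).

y = 0 (shut down); profit = -£59

Profit at each row (π = 7y − TC): y=0: -59; y=1: -79; y=2: -79; y=3: -74; y=4: -70; y=5: -79; y=6: -121.
Profit is highest at y = 0. Equivalently, the lowest AVC in the table is 39/4 ≈ £9.75 at y = 4, and P = £7 falls below it — price never covers variable cost, so the firm shuts down and loses only its fixed cost.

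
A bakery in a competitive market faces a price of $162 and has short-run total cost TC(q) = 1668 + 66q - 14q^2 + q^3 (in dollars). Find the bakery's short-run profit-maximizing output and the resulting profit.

Profit = -$228 at q = 12

AVC = 66 - 14q + q^2 has its minimum $17 at q = 7; price $162 clears that bar, so the firm operates.
MC = 66 - 28q + 3q^2. Setting P = MC and taking the root on the rising branch gives q* = 12.
TR = 162·12 = 1944. TC = 1668 + 504 = 2172. Profit = 1944 − 2172 = -$228.
That loss of $228 beats the $1668 the firm would lose by shutting down; producing recovers $1440 of fixed cost.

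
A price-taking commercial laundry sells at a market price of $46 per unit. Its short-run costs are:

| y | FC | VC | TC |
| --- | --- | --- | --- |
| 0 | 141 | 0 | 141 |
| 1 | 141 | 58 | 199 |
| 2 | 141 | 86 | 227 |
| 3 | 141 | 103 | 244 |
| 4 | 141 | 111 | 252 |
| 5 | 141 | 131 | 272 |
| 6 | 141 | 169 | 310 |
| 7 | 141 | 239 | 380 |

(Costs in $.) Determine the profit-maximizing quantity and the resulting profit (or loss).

Profit at each row (π = 46y − TC): y=0: -141; y=1: -153; y=2: -135; y=3: -106; y=4: -68; y=5: -42; y=6: -34; y=7: -58.
Profit is maximized at y = 6. AVC there is 169/6 = $28.17 ≤ P, so producing beats shutting down (which would give -$141).

y = 6; profit = -$34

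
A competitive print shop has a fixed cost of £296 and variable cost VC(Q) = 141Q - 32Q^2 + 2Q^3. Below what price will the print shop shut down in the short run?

The shutdown price is the minimum of AVC. VC = 141Q - 32Q^2 + 2Q^3, so AVC = 141 - 32Q + 2Q^2.
dAVC/dQ = -32 + 4Q = 0 gives Q = 8. min AVC = 141 - 32·8 + 2·8^2 = 13.
So the shutdown price is £13.

£13 per unit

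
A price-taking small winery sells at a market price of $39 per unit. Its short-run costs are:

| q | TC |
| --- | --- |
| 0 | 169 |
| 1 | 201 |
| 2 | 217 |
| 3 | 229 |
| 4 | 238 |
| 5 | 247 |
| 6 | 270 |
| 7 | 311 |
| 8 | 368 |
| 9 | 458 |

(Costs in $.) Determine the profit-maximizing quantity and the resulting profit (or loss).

Tabulate TR − TC: q=0: -169; q=1: -162; q=2: -139; q=3: -112; q=4: -82; q=5: -52; q=6: -36; q=7: -38; q=8: -56; q=9: -107.
Profit is maximized at q = 6. AVC there is 101/6 = $16.83 ≤ P, so producing beats shutting down (which would give -$169).

q = 6; profit = -$36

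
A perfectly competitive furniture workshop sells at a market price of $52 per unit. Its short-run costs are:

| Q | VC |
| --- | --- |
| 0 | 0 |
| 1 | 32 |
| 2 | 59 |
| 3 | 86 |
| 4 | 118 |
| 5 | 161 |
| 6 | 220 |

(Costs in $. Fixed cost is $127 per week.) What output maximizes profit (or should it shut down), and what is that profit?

Q = 5; profit = -$28

Compute π = P·Q − TC at each output: Q=0: -127; Q=1: -107; Q=2: -82; Q=3: -57; Q=4: -37; Q=5: -28; Q=6: -35.
Profit is maximized at Q = 5. AVC there is 161/5 = $32.20 ≤ P, so producing beats shutting down (which would give -$127).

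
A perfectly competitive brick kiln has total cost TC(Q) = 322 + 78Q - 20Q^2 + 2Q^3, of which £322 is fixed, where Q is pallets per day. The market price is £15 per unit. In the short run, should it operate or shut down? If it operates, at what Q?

Shut down

Strip out fixed cost: VC = 78Q - 20Q^2 + 2Q^3. Then AVC = 78 - 20Q + 2Q^2 and MC = 78 - 40Q + 6Q^2.
The AVC parabola has its vertex at Q = 20/4 = 5, where AVC = 78 - 20·5 + 2·5^2 = £28.
With P < min AVC (£15 < £28), every unit sold adds to the loss.
The firm minimizes its loss by shutting down and losing only its fixed cost of £322.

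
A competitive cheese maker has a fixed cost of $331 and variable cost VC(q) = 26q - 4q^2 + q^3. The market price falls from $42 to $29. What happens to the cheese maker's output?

MC = 26 - 8q + 3q^2; the shutdown threshold is min AVC = $22 (at q = 2).
With P = $42 above the shutdown price, P = MC gives q = 4.
At P = $29 ≥ min AVC, set P = MC: q = 3. The firm stays open but cuts output.

Output falls from 4 to 3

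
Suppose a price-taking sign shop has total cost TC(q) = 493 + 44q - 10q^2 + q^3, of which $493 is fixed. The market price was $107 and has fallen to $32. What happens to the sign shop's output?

MC = 44 - 20q + 3q^2; the shutdown threshold is min AVC = $19 (at q = 5).
At P = $107 ≥ min AVC, set P = MC on the rising branch: q = 9.
At P = $32 ≥ min AVC, set P = MC: q = 6. The firm stays open but cuts output.

Output falls from 9 to 6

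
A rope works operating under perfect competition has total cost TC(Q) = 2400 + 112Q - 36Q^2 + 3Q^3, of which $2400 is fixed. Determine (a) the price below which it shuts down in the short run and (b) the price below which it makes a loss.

Shutdown price = min AVC. AVC = 112 - 36Q + 3Q^2, with vertex at Q = 6 and minimum $4.
ATC = 2400/Q + 112 - 36Q + 3Q^2. Setting dATC/dQ = −2400/Q^2 − 36 + 6Q = 0 gives Q = 10 (since 6·10^3 − 36·10^2 = 2400).
min ATC = 2400/10 + 112 − 36·10 + 3·10^2 = $292. That is the break-even price.
Between these two prices the firm operates at a loss; above $292 it earns a profit.

Shutdown price = $4; break-even price = $292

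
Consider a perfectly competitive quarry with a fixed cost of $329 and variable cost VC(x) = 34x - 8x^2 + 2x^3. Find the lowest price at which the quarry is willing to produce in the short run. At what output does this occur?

Short-run supply begins at min AVC. From VC = 34x - 8x^2 + 2x^3, AVC = 34 - 8x + 2x^2.
dAVC/dx = -8 + 4x = 0 gives x = 2. min AVC = 34 - 8·2 + 2·2^2 = 26.
So the shutdown price is $26.

$26 per unit, at x = 2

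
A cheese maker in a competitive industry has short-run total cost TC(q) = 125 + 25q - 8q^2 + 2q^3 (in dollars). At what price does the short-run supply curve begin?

Short-run supply begins at min AVC. From VC = 25q - 8q^2 + 2q^3, AVC = 25 - 8q + 2q^2.
dAVC/dq = -8 + 4q = 0 gives q = 2. min AVC = 25 - 8·2 + 2·2^2 = 17.
The firm shuts down for any P below $17.

$17 per unit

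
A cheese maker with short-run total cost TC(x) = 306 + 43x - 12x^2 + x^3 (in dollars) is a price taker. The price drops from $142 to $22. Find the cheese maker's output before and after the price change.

AVC = 43 - 12x + x^2, minimized at x = 6 where min AVC = $7. MC = 43 - 24x + 3x^2.
With P = $142 above the shutdown price, P = MC gives x = 11.
At P = $22 ≥ min AVC, set P = MC: x = 7. The firm stays open but cuts output.

Output falls from 11 to 7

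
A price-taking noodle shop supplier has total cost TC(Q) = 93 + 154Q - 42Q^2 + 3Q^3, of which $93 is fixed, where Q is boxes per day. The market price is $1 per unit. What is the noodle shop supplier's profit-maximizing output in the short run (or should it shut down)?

Variable cost is VC = 154Q - 42Q^2 + 3Q^3, so AVC = VC/Q = 154 - 42Q + 3Q^2 and MC = dTC/dQ = 154 - 84Q + 9Q^2.
AVC hits its minimum where MC = AVC, at Q = 7, giving min AVC = 154 - 42·7 + 3·7^2 = $7.
P = $1 lies below min AVC = $7; no output level covers variable cost.
The firm minimizes its loss by shutting down and losing only its fixed cost of $93.

Shut down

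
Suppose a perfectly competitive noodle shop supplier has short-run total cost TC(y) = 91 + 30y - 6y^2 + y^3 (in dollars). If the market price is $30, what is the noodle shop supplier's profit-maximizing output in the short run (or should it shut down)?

From TC, MC = TC'(y) = 30 - 12y + 3y^2 and AVC = VC/y = 30 - 6y + y^2.
AVC is minimized where dAVC/dy = -6 + 2y = 0, at y = 3; min AVC = 30 - 6·3 + 3^2 = $21.
Because $30 ≥ $21, revenue can cover variable cost; the firm operates.
Solving P = MC: -12y + 3y^2 = 0 ⇒ y = 0 or 4. On the upward-sloping branch, y* = 4.
Check: AVC at y = 4 is $22 ≤ P, so revenue covers variable cost.
Profit = P·y − TC = 30·4 − 179 = -$59, a loss, but smaller than the $91 fixed cost the firm would lose by shutting down.

Produce at y = 4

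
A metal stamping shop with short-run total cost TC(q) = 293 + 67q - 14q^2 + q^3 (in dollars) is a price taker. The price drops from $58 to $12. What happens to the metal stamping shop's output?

Output falls from 9 to 0 (the firm shuts down)

AVC = 67 - 14q + q^2, minimized at q = 7 where min AVC = $18. MC = 67 - 28q + 3q^2.
With P = $58 above the shutdown price, P = MC gives q = 9.
At P = $12 < min AVC = $18, price no longer covers variable cost at any output, so the firm shuts down: q = 0.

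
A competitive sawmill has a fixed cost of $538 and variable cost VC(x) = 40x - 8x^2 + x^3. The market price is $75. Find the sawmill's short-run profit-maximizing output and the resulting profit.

AVC = 40 - 8x + x^2 has its minimum $24 at x = 4; price $75 clears that bar, so the firm operates.
MC = 40 - 16x + 3x^2. Setting P = MC and taking the root on the rising branch gives x* = 7.
TR = 75·7 = 525. TC = 538 + 231 = 769. Profit = 525 − 769 = -$244.
By producing, the firm covers all variable cost plus $294 of fixed cost; shutting down would lose the full $538.

Profit = -$244 at x = 7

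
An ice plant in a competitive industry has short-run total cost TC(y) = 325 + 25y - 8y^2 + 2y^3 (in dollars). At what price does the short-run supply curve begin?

Short-run supply begins at min AVC. From VC = 25y - 8y^2 + 2y^3, AVC = 25 - 8y + 2y^2.
At the minimum of AVC, MC = AVC. MC = 25 - 16y + 6y^2; setting MC = AVC gives 4y^2 - 8y = 0, so y = 2. min AVC = 17.
So the shutdown price is $17.

$17 per unit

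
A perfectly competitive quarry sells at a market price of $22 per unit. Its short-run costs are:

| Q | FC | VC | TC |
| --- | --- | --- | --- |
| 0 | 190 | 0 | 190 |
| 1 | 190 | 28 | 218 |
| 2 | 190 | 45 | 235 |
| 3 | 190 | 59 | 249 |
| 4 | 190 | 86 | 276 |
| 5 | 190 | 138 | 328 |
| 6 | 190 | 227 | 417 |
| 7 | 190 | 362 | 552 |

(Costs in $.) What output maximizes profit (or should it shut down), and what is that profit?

Profit at each row (π = 22Q − TC): Q=0: -190; Q=1: -196; Q=2: -191; Q=3: -183; Q=4: -188; Q=5: -218; Q=6: -285; Q=7: -398.
Profit is maximized at Q = 3. AVC there is 59/3 = $19.67 ≤ P, so producing beats shutting down (which would give -$190).

Q = 3; profit = -$183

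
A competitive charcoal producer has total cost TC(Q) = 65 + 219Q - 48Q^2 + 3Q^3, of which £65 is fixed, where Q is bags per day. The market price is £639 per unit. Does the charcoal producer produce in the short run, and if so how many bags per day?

Strip out fixed cost: VC = 219Q - 48Q^2 + 3Q^3. Then AVC = 219 - 48Q + 3Q^2 and MC = 219 - 96Q + 9Q^2.
AVC hits its minimum where MC = AVC, at Q = 8, giving min AVC = 219 - 48·8 + 3·8^2 = £27.
P = £639 exceeds min AVC = £27, so the firm stays open.
Set P = MC: 639 = 219 - 96Q + 9Q^2 → -420 - 96Q + 9Q^2 = 0. The roots are Q = -10/3 and Q = 14; the profit-maximizing output is on the rising part of MC, so Q* = 14.
Check: AVC at Q = 14 is £135 ≤ P, so revenue covers variable cost.
Profit = P·Q − TC = 639·14 − 1955 = £6991.

Produce at Q = 14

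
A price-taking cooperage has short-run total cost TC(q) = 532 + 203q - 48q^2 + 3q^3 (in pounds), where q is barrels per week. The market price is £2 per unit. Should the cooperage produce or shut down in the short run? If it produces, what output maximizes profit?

Shut down

Strip out fixed cost: VC = 203q - 48q^2 + 3q^3. Then AVC = 203 - 48q + 3q^2 and MC = 203 - 96q + 9q^2.
The AVC parabola has its vertex at q = 48/6 = 8, where AVC = 203 - 48·8 + 3·8^2 = £11.
With P < min AVC (£2 < £11), every unit sold adds to the loss.
Best response: produce nothing and absorb the £532 fixed cost.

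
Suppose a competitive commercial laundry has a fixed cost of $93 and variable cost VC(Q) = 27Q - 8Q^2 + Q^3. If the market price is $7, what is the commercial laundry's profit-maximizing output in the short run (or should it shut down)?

Shut down

From TC, MC = TC'(Q) = 27 - 16Q + 3Q^2 and AVC = VC/Q = 27 - 8Q + Q^2.
AVC hits its minimum where MC = AVC, at Q = 4, giving min AVC = 27 - 8·4 + 4^2 = $11.
With P < min AVC ($7 < $11), every unit sold adds to the loss.
Shutting down limits the loss to fixed cost, $93.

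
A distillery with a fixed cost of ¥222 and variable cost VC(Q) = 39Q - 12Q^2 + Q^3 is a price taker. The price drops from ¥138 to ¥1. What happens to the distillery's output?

Output falls from 11 to 0 (the firm shuts down)

AVC = 39 - 12Q + Q^2, minimized at Q = 6 where min AVC = ¥3. MC = 39 - 24Q + 3Q^2.
At P = ¥138 ≥ min AVC, set P = MC on the rising branch: Q = 11.
At P = ¥1 < min AVC = ¥3, price no longer covers variable cost at any output, so the firm shuts down: Q = 0.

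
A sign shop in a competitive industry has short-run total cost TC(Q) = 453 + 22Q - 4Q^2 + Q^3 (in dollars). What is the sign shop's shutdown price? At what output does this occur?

The shutdown price is the minimum of AVC. VC = 22Q - 4Q^2 + Q^3, so AVC = 22 - 4Q + Q^2.
dAVC/dQ = -4 + 2Q = 0 gives Q = 2. min AVC = 22 - 4·2 + 2^2 = 18.
For P < $18 the firm produces nothing.

$18 per unit, at Q = 2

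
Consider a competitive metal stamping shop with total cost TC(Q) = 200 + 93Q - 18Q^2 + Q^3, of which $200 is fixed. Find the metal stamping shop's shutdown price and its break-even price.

Shutdown price = $12; break-even price = $33

AVC = 93 - 18Q + Q^2; minimized at Q = 9, giving min AVC = $12. That is the shutdown price.
ATC = 200/Q + 93 - 18Q + Q^2. Setting dATC/dQ = −200/Q^2 − 18 + 2Q = 0 gives Q = 10 (since 2·10^3 − 18·10^2 = 200).
min ATC = 200/10 + 93 − 18·10 + 10^2 = $33. That is the break-even price.
For $12 ≤ P < $33 the firm produces at a loss; below $12 it shuts down.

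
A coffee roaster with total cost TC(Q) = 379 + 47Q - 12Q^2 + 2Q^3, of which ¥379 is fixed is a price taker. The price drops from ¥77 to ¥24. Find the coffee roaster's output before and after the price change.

MC = 47 - 24Q + 6Q^2; the shutdown threshold is min AVC = ¥29 (at Q = 3).
With P = ¥77 above the shutdown price, P = MC gives Q = 5.
At P = ¥24 < min AVC = ¥29, price no longer covers variable cost at any output, so the firm shuts down: Q = 0.

Output falls from 5 to 0 (the firm shuts down)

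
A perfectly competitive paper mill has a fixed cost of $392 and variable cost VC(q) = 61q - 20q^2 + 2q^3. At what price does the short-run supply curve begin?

The firm shuts down when price falls below the minimum of average variable cost. AVC = VC/q = 61 - 20q + 2q^2.
dAVC/dq = -20 + 4q = 0 gives q = 5. min AVC = 61 - 20·5 + 2·5^2 = 11.
So the shutdown price is $11.

$11 per unit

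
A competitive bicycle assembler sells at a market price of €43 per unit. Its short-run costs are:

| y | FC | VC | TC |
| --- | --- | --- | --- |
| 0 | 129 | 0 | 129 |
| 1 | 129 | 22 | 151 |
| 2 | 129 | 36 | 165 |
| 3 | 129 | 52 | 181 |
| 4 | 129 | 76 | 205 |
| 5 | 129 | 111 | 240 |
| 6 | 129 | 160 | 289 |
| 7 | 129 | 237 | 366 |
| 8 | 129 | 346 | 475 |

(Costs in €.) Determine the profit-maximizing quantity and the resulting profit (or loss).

y = 5; profit = -€25

Compute π = P·y − TC at each output: y=0: -129; y=1: -108; y=2: -79; y=3: -52; y=4: -33; y=5: -25; y=6: -31; y=7: -65; y=8: -131.
Profit is maximized at y = 5. AVC there is 111/5 = €22.20 ≤ P, so producing beats shutting down (which would give -€129).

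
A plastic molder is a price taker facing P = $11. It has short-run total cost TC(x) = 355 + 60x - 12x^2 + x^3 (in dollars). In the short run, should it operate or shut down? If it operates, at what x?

Shut down

Variable cost is VC = 60x - 12x^2 + x^3, so AVC = VC/x = 60 - 12x + x^2 and MC = dTC/dx = 60 - 24x + 3x^2.
AVC is minimized where dAVC/dx = -12 + 2x = 0, at x = 6; min AVC = 60 - 12·6 + 6^2 = $24.
P = $11 lies below min AVC = $24; no output level covers variable cost.
The firm minimizes its loss by shutting down and losing only its fixed cost of $355.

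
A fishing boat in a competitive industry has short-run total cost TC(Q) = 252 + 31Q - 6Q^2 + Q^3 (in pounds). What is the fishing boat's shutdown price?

£22 per unit

The firm shuts down when price falls below the minimum of average variable cost. AVC = VC/Q = 31 - 6Q + Q^2.
At the minimum of AVC, MC = AVC. MC = 31 - 12Q + 3Q^2; setting MC = AVC gives 2Q^2 - 6Q = 0, so Q = 3. min AVC = 22.
So the shutdown price is £22.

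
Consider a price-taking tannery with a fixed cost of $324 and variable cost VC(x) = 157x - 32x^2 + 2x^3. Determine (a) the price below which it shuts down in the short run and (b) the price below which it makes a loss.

Shutdown price = $29; break-even price = $67

Shutdown price = min AVC. AVC = 157 - 32x + 2x^2, with vertex at x = 8 and minimum $29.
ATC = 324/x + 157 - 32x + 2x^2. Setting dATC/dx = −324/x^2 − 32 + 4x = 0 gives x = 9 (since 4·9^3 − 32·9^2 = 324).
min ATC = 324/9 + 157 − 32·9 + 2·9^2 = $67. That is the break-even price.
For $29 ≤ P < $67 the firm produces at a loss; below $29 it shuts down.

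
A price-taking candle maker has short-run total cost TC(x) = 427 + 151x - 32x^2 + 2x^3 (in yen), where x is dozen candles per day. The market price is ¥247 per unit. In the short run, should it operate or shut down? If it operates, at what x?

Produce at x = 12

Strip out fixed cost: VC = 151x - 32x^2 + 2x^3. Then AVC = 151 - 32x + 2x^2 and MC = 151 - 64x + 6x^2.
AVC hits its minimum where MC = AVC, at x = 8, giving min AVC = 151 - 32·8 + 2·8^2 = ¥23.
Because ¥247 ≥ ¥23, revenue can cover variable cost; the firm operates.
Solving P = MC: -96 - 64x + 6x^2 = 0 ⇒ x = -4/3 or 12. On the upward-sloping branch, x* = 12.
Check: AVC at x = 12 is ¥55 ≤ P, so revenue covers variable cost.
Profit = P·x − TC = 247·12 − 1087 = ¥1877.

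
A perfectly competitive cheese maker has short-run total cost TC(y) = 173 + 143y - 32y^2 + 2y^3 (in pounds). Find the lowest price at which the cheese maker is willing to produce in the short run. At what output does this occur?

Short-run supply begins at min AVC. From VC = 143y - 32y^2 + 2y^3, AVC = 143 - 32y + 2y^2.
At the minimum of AVC, MC = AVC. MC = 143 - 64y + 6y^2; setting MC = AVC gives 4y^2 - 32y = 0, so y = 8. min AVC = 15.
For P < £15 the firm produces nothing.

£15 per unit, at y = 8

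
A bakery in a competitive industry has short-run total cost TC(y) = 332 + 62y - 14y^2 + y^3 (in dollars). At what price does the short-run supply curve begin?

$13 per unit

Short-run supply begins at min AVC. From VC = 62y - 14y^2 + y^3, AVC = 62 - 14y + y^2.
dAVC/dy = -14 + 2y = 0 gives y = 7. min AVC = 62 - 14·7 + 7^2 = 13.
For P < $13 the firm produces nothing.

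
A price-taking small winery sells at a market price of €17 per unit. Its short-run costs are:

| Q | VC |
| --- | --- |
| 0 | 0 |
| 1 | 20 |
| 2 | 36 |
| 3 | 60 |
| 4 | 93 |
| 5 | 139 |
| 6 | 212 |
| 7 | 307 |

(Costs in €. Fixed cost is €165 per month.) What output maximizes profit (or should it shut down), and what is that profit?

Profit at each row (π = 17Q − TC): Q=0: -165; Q=1: -168; Q=2: -167; Q=3: -174; Q=4: -190; Q=5: -219; Q=6: -275; Q=7: -353.
Profit is highest at Q = 0. Equivalently, the lowest AVC in the table is 36/2 ≈ €18 at Q = 2, and P = €17 falls below it — price never covers variable cost, so the firm shuts down and loses only its fixed cost.

Q = 0 (shut down); profit = -€165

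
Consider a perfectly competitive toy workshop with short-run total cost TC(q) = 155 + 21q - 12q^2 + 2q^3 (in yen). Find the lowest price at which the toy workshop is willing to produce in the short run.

¥3 per unit

The shutdown price is the minimum of AVC. VC = 21q - 12q^2 + 2q^3, so AVC = 21 - 12q + 2q^2.
At the minimum of AVC, MC = AVC. MC = 21 - 24q + 6q^2; setting MC = AVC gives 4q^2 - 12q = 0, so q = 3. min AVC = 3.
The firm shuts down for any P below ¥3.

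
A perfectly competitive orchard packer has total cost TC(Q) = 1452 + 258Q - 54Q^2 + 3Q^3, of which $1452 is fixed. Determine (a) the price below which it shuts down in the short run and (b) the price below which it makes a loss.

Shutdown price = min AVC. AVC = 258 - 54Q + 3Q^2, with vertex at Q = 9 and minimum $15.
ATC = 1452/Q + 258 - 54Q + 3Q^2. Setting dATC/dQ = −1452/Q^2 − 54 + 6Q = 0 gives Q = 11 (since 6·11^3 − 54·11^2 = 1452).
min ATC = 1452/11 + 258 − 54·11 + 3·11^2 = $159. That is the break-even price.
Between these two prices the firm operates at a loss; above $159 it earns a profit.

Shutdown price = $15; break-even price = $159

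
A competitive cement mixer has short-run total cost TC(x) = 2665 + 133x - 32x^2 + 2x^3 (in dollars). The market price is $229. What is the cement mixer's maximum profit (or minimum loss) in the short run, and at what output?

Profit = -$361 at x = 12

AVC = 133 - 32x + 2x^2; min AVC = $5 at x = 8. Since P = $229 ≥ min AVC, the firm produces.
With MC = 133 - 64x + 6x^2, P = MC on the upward-sloping part at x* = 12.
TR = 229·12 = 2748. TC = 2665 + 444 = 3109. Profit = 2748 − 3109 = -$361.
That loss of $361 beats the $2665 the firm would lose by shutting down; producing recovers $2304 of fixed cost.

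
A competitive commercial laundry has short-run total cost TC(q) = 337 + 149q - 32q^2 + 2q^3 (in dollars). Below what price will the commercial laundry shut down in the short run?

The firm shuts down when price falls below the minimum of average variable cost. AVC = VC/q = 149 - 32q + 2q^2.
At the minimum of AVC, MC = AVC. MC = 149 - 64q + 6q^2; setting MC = AVC gives 4q^2 - 32q = 0, so q = 8. min AVC = 21.
So the shutdown price is $21.

$21 per unit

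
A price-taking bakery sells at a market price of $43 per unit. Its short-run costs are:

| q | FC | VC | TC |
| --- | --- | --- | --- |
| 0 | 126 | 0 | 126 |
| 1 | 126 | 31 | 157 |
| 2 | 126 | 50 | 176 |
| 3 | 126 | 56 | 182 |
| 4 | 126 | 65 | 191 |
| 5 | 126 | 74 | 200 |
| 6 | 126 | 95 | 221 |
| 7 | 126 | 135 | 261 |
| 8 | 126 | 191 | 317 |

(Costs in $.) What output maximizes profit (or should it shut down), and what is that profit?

Profit at each row (π = 43q − TC): q=0: -126; q=1: -114; q=2: -90; q=3: -53; q=4: -19; q=5: 15; q=6: 37; q=7: 40; q=8: 27.
Profit is maximized at q = 7. AVC there is 135/7 = $19.29 ≤ P, so producing beats shutting down (which would give -$126).

q = 7; profit = $40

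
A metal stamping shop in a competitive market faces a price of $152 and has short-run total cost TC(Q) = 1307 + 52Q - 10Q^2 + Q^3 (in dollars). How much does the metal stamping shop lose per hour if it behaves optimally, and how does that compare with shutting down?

Profit = -$307 at Q = 10

AVC = 52 - 10Q + Q^2; min AVC = $27 at Q = 5. Since P = $152 ≥ min AVC, the firm produces.
MC = 52 - 20Q + 3Q^2. Setting P = MC and taking the root on the rising branch gives Q* = 10.
TR = 152·10 = 1520. TC = 1307 + 520 = 1827. Profit = 1520 − 1827 = -$307.
Shutting down would mean losing the fixed cost of $1307, so operating at a loss of $307 is better by $1000.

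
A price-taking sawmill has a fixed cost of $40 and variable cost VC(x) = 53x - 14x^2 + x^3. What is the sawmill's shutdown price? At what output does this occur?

The shutdown price is the minimum of AVC. VC = 53x - 14x^2 + x^3, so AVC = 53 - 14x + x^2.
dAVC/dx = -14 + 2x = 0 gives x = 7. min AVC = 53 - 14·7 + 7^2 = 4.
The firm shuts down for any P below $4.

$4 per unit, at x = 7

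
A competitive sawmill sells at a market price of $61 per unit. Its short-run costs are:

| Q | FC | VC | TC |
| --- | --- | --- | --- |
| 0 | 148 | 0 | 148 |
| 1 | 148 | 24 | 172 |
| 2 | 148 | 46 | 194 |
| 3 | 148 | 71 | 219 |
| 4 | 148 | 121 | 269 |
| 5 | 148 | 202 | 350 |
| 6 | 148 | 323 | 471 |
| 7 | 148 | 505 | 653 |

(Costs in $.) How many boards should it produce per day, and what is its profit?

Q = 4; profit = -$25

Compute π = P·Q − TC at each output: Q=0: -148; Q=1: -111; Q=2: -72; Q=3: -36; Q=4: -25; Q=5: -45; Q=6: -105; Q=7: -226.
Profit is maximized at Q = 4. AVC there is 121/4 = $30.25 ≤ P, so producing beats shutting down (which would give -$148).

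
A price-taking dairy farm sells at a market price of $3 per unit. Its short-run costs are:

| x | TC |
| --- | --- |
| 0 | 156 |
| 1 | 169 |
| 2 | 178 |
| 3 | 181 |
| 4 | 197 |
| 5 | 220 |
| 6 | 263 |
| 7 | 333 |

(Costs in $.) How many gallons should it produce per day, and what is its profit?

Profit at each row (π = 3x − TC): x=0: -156; x=1: -166; x=2: -172; x=3: -172; x=4: -185; x=5: -205; x=6: -245; x=7: -312.
Profit is highest at x = 0. Equivalently, the lowest AVC in the table is 25/3 ≈ $8.33 at x = 3, and P = $3 falls below it — price never covers variable cost, so the firm shuts down and loses only its fixed cost.

x = 0 (shut down); profit = -$156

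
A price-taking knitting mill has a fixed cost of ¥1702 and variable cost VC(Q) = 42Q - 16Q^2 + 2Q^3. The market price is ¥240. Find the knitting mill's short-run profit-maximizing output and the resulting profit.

Profit = -¥82 at Q = 9

AVC = 42 - 16Q + 2Q^2; min AVC = ¥10 at Q = 4. Since P = ¥240 ≥ min AVC, the firm produces.
With MC = 42 - 32Q + 6Q^2, P = MC on the upward-sloping part at Q* = 9.
TR = 240·9 = 2160. TC = 1702 + 540 = 2242. Profit = 2160 − 2242 = -¥82.
By producing, the firm covers all variable cost plus ¥1620 of fixed cost; shutting down would lose the full ¥1702.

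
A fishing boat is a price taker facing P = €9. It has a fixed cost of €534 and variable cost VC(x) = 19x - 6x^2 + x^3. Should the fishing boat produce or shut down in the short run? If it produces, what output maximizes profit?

From TC, MC = TC'(x) = 19 - 12x + 3x^2 and AVC = VC/x = 19 - 6x + x^2.
AVC hits its minimum where MC = AVC, at x = 3, giving min AVC = 19 - 6·3 + 3^2 = €10.
With P < min AVC (€9 < €10), every unit sold adds to the loss.
The firm minimizes its loss by shutting down and losing only its fixed cost of €534.

Shut down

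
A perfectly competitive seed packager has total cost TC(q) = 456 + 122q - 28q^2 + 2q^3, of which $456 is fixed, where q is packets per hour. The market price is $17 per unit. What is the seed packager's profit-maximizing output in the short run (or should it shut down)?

Strip out fixed cost: VC = 122q - 28q^2 + 2q^3. Then AVC = 122 - 28q + 2q^2 and MC = 122 - 56q + 6q^2.
The AVC parabola has its vertex at q = 28/4 = 7, where AVC = 122 - 28·7 + 2·7^2 = $24.
P = $17 lies below min AVC = $24; no output level covers variable cost.
The firm minimizes its loss by shutting down and losing only its fixed cost of $456.

Shut down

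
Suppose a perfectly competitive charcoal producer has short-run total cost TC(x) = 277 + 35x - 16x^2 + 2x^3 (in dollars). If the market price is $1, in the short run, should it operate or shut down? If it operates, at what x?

Variable cost is VC = 35x - 16x^2 + 2x^3, so AVC = VC/x = 35 - 16x + 2x^2 and MC = dTC/dx = 35 - 32x + 6x^2.
The AVC parabola has its vertex at x = 16/4 = 4, where AVC = 35 - 16·4 + 2·4^2 = $3.
Since P = $1 < min AVC = $3, price fails to cover variable cost at any output.
Best response: produce nothing and absorb the $277 fixed cost.

Shut down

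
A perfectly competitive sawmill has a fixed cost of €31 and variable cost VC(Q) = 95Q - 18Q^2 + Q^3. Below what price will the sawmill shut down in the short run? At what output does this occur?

€14 per unit, at Q = 9

Short-run supply begins at min AVC. From VC = 95Q - 18Q^2 + Q^3, AVC = 95 - 18Q + Q^2.
dAVC/dQ = -18 + 2Q = 0 gives Q = 9. min AVC = 95 - 18·9 + 9^2 = 14.
The firm shuts down for any P below €14.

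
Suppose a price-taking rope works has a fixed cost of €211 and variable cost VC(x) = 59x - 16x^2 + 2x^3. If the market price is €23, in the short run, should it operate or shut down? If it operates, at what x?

From TC, MC = TC'(x) = 59 - 32x + 6x^2 and AVC = VC/x = 59 - 16x + 2x^2.
AVC hits its minimum where MC = AVC, at x = 4, giving min AVC = 59 - 16·4 + 2·4^2 = €27.
Since P = €23 < min AVC = €27, price fails to cover variable cost at any output.
Shutting down limits the loss to fixed cost, €211.

Shut down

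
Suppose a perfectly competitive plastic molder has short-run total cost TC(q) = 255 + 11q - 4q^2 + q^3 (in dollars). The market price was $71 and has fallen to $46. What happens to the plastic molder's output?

Output falls from 6 to 5

AVC = 11 - 4q + q^2, minimized at q = 2 where min AVC = $7. MC = 11 - 8q + 3q^2.
At P = $71 ≥ min AVC, set P = MC on the rising branch: q = 6.
At P = $46 ≥ min AVC, set P = MC: q = 5. The firm stays open but cuts output.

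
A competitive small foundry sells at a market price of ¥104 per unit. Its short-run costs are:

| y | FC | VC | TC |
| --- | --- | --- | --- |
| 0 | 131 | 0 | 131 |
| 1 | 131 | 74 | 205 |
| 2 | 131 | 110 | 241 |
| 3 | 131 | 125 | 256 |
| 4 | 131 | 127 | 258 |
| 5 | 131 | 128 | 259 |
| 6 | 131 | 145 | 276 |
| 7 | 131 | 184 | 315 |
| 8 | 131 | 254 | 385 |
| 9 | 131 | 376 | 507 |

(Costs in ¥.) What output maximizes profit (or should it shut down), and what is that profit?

y = 8; profit = ¥447

Tabulate TR − TC: y=0: -131; y=1: -101; y=2: -33; y=3: 56; y=4: 158; y=5: 261; y=6: 348; y=7: 413; y=8: 447; y=9: 429.
Profit is maximized at y = 8. AVC there is 254/8 = ¥31.75 ≤ P, so producing beats shutting down (which would give -¥131).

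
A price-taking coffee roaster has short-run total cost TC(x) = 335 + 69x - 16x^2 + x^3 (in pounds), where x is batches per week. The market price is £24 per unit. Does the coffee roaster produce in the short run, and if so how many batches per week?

Produce at x = 9

From TC, MC = TC'(x) = 69 - 32x + 3x^2 and AVC = VC/x = 69 - 16x + x^2.
The AVC parabola has its vertex at x = 16/2 = 8, where AVC = 69 - 16·8 + 8^2 = £5.
Because £24 ≥ £5, revenue can cover variable cost; the firm operates.
Set P = MC: 24 = 69 - 32x + 3x^2 → 45 - 32x + 3x^2 = 0. The roots are x = 5/3 and x = 9; the profit-maximizing output is on the rising part of MC, so x* = 9.
Check: AVC at x = 9 is £6 ≤ P, so revenue covers variable cost.
Profit = P·x − TC = 24·9 − 389 = -£173, a loss, but smaller than the £335 fixed cost the firm would lose by shutting down.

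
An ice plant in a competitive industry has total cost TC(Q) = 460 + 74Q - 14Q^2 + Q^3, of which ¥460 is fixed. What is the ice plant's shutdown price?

¥25 per unit

The shutdown price is the minimum of AVC. VC = 74Q - 14Q^2 + Q^3, so AVC = 74 - 14Q + Q^2.
At the minimum of AVC, MC = AVC. MC = 74 - 28Q + 3Q^2; setting MC = AVC gives 2Q^2 - 14Q = 0, so Q = 7. min AVC = 25.
So the shutdown price is ¥25.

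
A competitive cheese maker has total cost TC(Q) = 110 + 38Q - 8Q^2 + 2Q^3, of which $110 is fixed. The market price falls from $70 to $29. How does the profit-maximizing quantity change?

Output falls from 4 to 0 (the firm shuts down)

MC = 38 - 16Q + 6Q^2; the shutdown threshold is min AVC = $30 (at Q = 2).
At P = $70 ≥ min AVC, set P = MC on the rising branch: Q = 4.
At P = $29 < min AVC = $30, price no longer covers variable cost at any output, so the firm shuts down: Q = 0.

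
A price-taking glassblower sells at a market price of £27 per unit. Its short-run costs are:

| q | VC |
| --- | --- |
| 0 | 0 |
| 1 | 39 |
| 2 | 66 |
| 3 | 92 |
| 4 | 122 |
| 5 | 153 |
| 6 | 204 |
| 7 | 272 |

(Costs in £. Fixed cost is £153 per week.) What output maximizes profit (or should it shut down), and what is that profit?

Profit at each row (π = 27q − TC): q=0: -153; q=1: -165; q=2: -165; q=3: -164; q=4: -167; q=5: -171; q=6: -195; q=7: -236.
Profit is highest at q = 0. Equivalently, the lowest AVC in the table is 122/4 ≈ £30.50 at q = 4, and P = £27 falls below it — price never covers variable cost, so the firm shuts down and loses only its fixed cost.

q = 0 (shut down); profit = -£153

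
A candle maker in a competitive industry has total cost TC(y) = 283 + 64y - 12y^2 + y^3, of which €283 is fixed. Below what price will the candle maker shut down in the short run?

Short-run supply begins at min AVC. From VC = 64y - 12y^2 + y^3, AVC = 64 - 12y + y^2.
At the minimum of AVC, MC = AVC. MC = 64 - 24y + 3y^2; setting MC = AVC gives 2y^2 - 12y = 0, so y = 6. min AVC = 28.
The firm shuts down for any P below €28.

€28 per unit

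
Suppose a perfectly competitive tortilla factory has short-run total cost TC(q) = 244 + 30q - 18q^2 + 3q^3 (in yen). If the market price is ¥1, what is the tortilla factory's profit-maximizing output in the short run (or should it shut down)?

From TC, MC = TC'(q) = 30 - 36q + 9q^2 and AVC = VC/q = 30 - 18q + 3q^2.
AVC is minimized where dAVC/dq = -18 + 6q = 0, at q = 3; min AVC = 30 - 18·3 + 3·3^2 = ¥3.
Since P = ¥1 < min AVC = ¥3, price fails to cover variable cost at any output.
Best response: produce nothing and absorb the ¥244 fixed cost.

Shut down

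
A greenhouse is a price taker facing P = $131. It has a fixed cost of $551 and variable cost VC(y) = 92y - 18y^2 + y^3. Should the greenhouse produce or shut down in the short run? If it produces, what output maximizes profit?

Produce at y = 13

Strip out fixed cost: VC = 92y - 18y^2 + y^3. Then AVC = 92 - 18y + y^2 and MC = 92 - 36y + 3y^2.
AVC is minimized where dAVC/dy = -18 + 2y = 0, at y = 9; min AVC = 92 - 18·9 + 9^2 = $11.
P = $131 exceeds min AVC = $11, so the firm stays open.
Solving P = MC: -39 - 36y + 3y^2 = 0 ⇒ y = -1 or 13. On the upward-sloping branch, y* = 13.
Check: AVC at y = 13 is $27 ≤ P, so revenue covers variable cost.
Profit = P·y − TC = 131·13 − 902 = $801.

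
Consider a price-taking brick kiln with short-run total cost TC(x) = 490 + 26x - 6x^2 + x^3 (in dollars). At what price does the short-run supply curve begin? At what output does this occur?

Short-run supply begins at min AVC. From VC = 26x - 6x^2 + x^3, AVC = 26 - 6x + x^2.
dAVC/dx = -6 + 2x = 0 gives x = 3. min AVC = 26 - 6·3 + 3^2 = 17.
For P < $17 the firm produces nothing.

$17 per unit, at x = 3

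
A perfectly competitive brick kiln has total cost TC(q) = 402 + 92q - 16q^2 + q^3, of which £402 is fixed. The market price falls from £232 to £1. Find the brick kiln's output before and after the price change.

AVC = 92 - 16q + q^2, minimized at q = 8 where min AVC = £28. MC = 92 - 32q + 3q^2.
At P = £232 ≥ min AVC, set P = MC on the rising branch: q = 14.
At P = £1 < min AVC = £28, price no longer covers variable cost at any output, so the firm shuts down: q = 0.

Output falls from 14 to 0 (the firm shuts down)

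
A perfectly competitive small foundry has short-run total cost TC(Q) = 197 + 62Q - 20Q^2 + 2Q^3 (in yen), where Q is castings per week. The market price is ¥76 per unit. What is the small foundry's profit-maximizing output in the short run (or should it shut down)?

Variable cost is VC = 62Q - 20Q^2 + 2Q^3, so AVC = VC/Q = 62 - 20Q + 2Q^2 and MC = dTC/dQ = 62 - 40Q + 6Q^2.
AVC is minimized where dAVC/dQ = -20 + 4Q = 0, at Q = 5; min AVC = 62 - 20·5 + 2·5^2 = ¥12.
Because ¥76 ≥ ¥12, revenue can cover variable cost; the firm operates.
Set P = MC: 76 = 62 - 40Q + 6Q^2 → -14 - 40Q + 6Q^2 = 0. The roots are Q = -1/3 and Q = 7; the profit-maximizing output is on the rising part of MC, so Q* = 7.
Check: AVC at Q = 7 is ¥20 ≤ P, so revenue covers variable cost.
Profit = P·Q − TC = 76·7 − 337 = ¥195.

Produce at Q = 7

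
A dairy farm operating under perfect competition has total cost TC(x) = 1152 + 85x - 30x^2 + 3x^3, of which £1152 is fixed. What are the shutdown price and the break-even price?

Shutdown price = min AVC. AVC = 85 - 30x + 3x^2, with vertex at x = 5 and minimum £10.
ATC = 1152/x + 85 - 30x + 3x^2. Setting dATC/dx = −1152/x^2 − 30 + 6x = 0 gives x = 8 (since 6·8^3 − 30·8^2 = 1152).
min ATC = 1152/8 + 85 − 30·8 + 3·8^2 = £181. That is the break-even price.
For £10 ≤ P < £181 the firm produces at a loss; below £10 it shuts down.

Shutdown price = £10; break-even price = £181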